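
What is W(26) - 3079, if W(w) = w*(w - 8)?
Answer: -2611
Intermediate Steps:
W(w) = w*(-8 + w)
W(26) - 3079 = 26*(-8 + 26) - 3079 = 26*18 - 3079 = 468 - 3079 = -2611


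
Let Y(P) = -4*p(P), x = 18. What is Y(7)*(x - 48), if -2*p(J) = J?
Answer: -420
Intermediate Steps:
p(J) = -J/2
Y(P) = 2*P (Y(P) = -(-2)*P = 2*P)
Y(7)*(x - 48) = (2*7)*(18 - 48) = 14*(-30) = -420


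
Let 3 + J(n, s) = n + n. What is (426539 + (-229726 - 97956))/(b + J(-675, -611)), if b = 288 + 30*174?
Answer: 98857/4155 ≈ 23.792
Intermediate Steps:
J(n, s) = -3 + 2*n (J(n, s) = -3 + (n + n) = -3 + 2*n)
b = 5508 (b = 288 + 5220 = 5508)
(426539 + (-229726 - 97956))/(b + J(-675, -611)) = (426539 + (-229726 - 97956))/(5508 + (-3 + 2*(-675))) = (426539 - 327682)/(5508 + (-3 - 1350)) = 98857/(5508 - 1353) = 98857/4155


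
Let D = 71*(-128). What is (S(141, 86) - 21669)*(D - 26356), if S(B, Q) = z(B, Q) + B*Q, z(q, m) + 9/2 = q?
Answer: 333403986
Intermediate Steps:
z(q, m) = -9/2 + q
S(B, Q) = -9/2 + B + B*Q (S(B, Q) = (-9/2 + B) + B*Q = -9/2 + B + B*Q)
D = -9088
(S(141, 86) - 21669)*(D - 26356) = ((-9/2 + 141 + 141*86) - 21669)*(-9088 - 26356) = ((-9/2 + 141 + 12126) - 21669)*(-35444) = (24525/2 - 21669)*(-35444) = -18813/2*(-35444) = 333403986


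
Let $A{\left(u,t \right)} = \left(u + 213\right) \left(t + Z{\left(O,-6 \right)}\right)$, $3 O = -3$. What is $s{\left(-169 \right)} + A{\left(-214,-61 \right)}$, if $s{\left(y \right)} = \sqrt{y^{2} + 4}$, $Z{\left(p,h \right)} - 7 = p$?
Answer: $55 + \sqrt{28565} \approx 224.01$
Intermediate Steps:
$O = -1$ ($O = \frac{1}{3} \left(-3\right) = -1$)
$Z{\left(p,h \right)} = 7 + p$
$s{\left(y \right)} = \sqrt{4 + y^{2}}$
$A{\left(u,t \right)} = \left(6 + t\right) \left(213 + u\right)$ ($A{\left(u,t \right)} = \left(u + 213\right) \left(t + \left(7 - 1\right)\right) = \left(213 + u\right) \left(t + 6\right) = \left(213 + u\right) \left(6 + t\right) = \left(6 + t\right) \left(213 + u\right)$)
$s{\left(-169 \right)} + A{\left(-214,-61 \right)} = \sqrt{4 + \left(-169\right)^{2}} + \left(1278 + 6 \left(-214\right) + 213 \left(-61\right) - -13054\right) = \sqrt{4 + 28561} + \left(1278 - 1284 - 12993 + 13054\right) = \sqrt{28565} + 55 = 55 + \sqrt{28565}$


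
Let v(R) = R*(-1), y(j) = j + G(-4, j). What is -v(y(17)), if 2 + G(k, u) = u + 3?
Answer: 35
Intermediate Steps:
G(k, u) = 1 + u (G(k, u) = -2 + (u + 3) = -2 + (3 + u) = 1 + u)
y(j) = 1 + 2*j (y(j) = j + (1 + j) = 1 + 2*j)
v(R) = -R
-v(y(17)) = -(-1)*(1 + 2*17) = -(-1)*(1 + 34) = -(-1)*35 = -1*(-35) = 35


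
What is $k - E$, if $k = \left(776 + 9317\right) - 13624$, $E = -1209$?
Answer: $-2322$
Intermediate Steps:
$k = -3531$ ($k = 10093 - 13624 = -3531$)
$k - E = -3531 - -1209 = -3531 + 1209 = -2322$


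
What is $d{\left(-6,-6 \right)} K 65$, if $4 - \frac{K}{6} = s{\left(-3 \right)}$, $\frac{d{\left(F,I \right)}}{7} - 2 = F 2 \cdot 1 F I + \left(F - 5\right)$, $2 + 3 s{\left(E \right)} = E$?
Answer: $-6822270$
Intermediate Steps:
$s{\left(E \right)} = - \frac{2}{3} + \frac{E}{3}$
$d{\left(F,I \right)} = -21 + 7 F + 14 I F^{2}$ ($d{\left(F,I \right)} = 14 + 7 \left(F 2 \cdot 1 F I + \left(F - 5\right)\right) = 14 + 7 \left(2 F 1 F I + \left(-5 + F\right)\right) = 14 + 7 \left(2 F F I + \left(-5 + F\right)\right) = 14 + 7 \left(2 F^{2} I + \left(-5 + F\right)\right) = 14 + 7 \left(2 I F^{2} + \left(-5 + F\right)\right) = 14 + 7 \left(-5 + F + 2 I F^{2}\right) = 14 + \left(-35 + 7 F + 14 I F^{2}\right) = -21 + 7 F + 14 I F^{2}$)
$K = 34$ ($K = 24 - 6 \left(- \frac{2}{3} + \frac{1}{3} \left(-3\right)\right) = 24 - 6 \left(- \frac{2}{3} - 1\right) = 24 - -10 = 24 + 10 = 34$)
$d{\left(-6,-6 \right)} K 65 = \left(-21 + 7 \left(-6\right) + 14 \left(-6\right) \left(-6\right)^{2}\right) 34 \cdot 65 = \left(-21 - 42 + 14 \left(-6\right) 36\right) 34 \cdot 65 = \left(-21 - 42 - 3024\right) 34 \cdot 65 = \left(-3087\right) 34 \cdot 65 = \left(-104958\right) 65 = -6822270$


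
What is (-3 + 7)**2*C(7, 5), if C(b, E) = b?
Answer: 112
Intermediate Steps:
(-3 + 7)**2*C(7, 5) = (-3 + 7)**2*7 = 4**2*7 = 16*7 = 112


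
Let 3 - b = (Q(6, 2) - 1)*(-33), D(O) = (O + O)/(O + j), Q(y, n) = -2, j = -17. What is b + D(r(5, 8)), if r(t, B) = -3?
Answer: -957/10 ≈ -95.700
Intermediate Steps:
D(O) = 2*O/(-17 + O) (D(O) = (O + O)/(O - 17) = (2*O)/(-17 + O) = 2*O/(-17 + O))
b = -96 (b = 3 - (-2 - 1)*(-33) = 3 - (-3)*(-33) = 3 - 1*99 = 3 - 99 = -96)
b + D(r(5, 8)) = -96 + 2*(-3)/(-17 - 3) = -96 + 2*(-3)/(-20) = -96 + 2*(-3)*(-1/20) = -96 + 3/10 = -957/10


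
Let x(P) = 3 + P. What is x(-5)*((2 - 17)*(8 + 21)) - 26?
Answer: 844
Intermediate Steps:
x(-5)*((2 - 17)*(8 + 21)) - 26 = (3 - 5)*((2 - 17)*(8 + 21)) - 26 = -(-30)*29 - 26 = -2*(-435) - 26 = 870 - 26 = 844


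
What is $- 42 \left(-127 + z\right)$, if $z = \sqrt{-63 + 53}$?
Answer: $5334 - 42 i \sqrt{10} \approx 5334.0 - 132.82 i$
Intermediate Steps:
$z = i \sqrt{10}$ ($z = \sqrt{-10} = i \sqrt{10} \approx 3.1623 i$)
$- 42 \left(-127 + z\right) = - 42 \left(-127 + i \sqrt{10}\right) = 5334 - 42 i \sqrt{10}$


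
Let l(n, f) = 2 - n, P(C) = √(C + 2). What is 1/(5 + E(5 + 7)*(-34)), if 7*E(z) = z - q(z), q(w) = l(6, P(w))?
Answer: -7/509 ≈ -0.013752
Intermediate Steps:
P(C) = √(2 + C)
q(w) = -4 (q(w) = 2 - 1*6 = 2 - 6 = -4)
E(z) = 4/7 + z/7 (E(z) = (z - 1*(-4))/7 = (z + 4)/7 = (4 + z)/7 = 4/7 + z/7)
1/(5 + E(5 + 7)*(-34)) = 1/(5 + (4/7 + (5 + 7)/7)*(-34)) = 1/(5 + (4/7 + (⅐)*12)*(-34)) = 1/(5 + (4/7 + 12/7)*(-34)) = 1/(5 + (16/7)*(-34)) = 1/(5 - 544/7) = 1/(-509/7) = -7/509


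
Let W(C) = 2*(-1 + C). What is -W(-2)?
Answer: 6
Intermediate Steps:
W(C) = -2 + 2*C
-W(-2) = -(-2 + 2*(-2)) = -(-2 - 4) = -1*(-6) = 6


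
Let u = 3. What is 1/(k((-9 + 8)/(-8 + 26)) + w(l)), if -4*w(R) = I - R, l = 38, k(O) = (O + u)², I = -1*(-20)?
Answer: 324/4267 ≈ 0.075932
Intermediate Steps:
I = 20
k(O) = (3 + O)² (k(O) = (O + 3)² = (3 + O)²)
w(R) = -5 + R/4 (w(R) = -(20 - R)/4 = -5 + R/4)
1/(k((-9 + 8)/(-8 + 26)) + w(l)) = 1/((3 + (-9 + 8)/(-8 + 26))² + (-5 + (¼)*38)) = 1/((3 - 1/18)² + (-5 + 19/2)) = 1/((3 - 1*1/18)² + 9/2) = 1/((3 - 1/18)² + 9/2) = 1/((53/18)² + 9/2) = 1/(2809/324 + 9/2) = 1/(4267/324) = 324/4267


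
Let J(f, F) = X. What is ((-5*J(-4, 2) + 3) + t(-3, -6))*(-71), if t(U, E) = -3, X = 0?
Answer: 0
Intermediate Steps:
J(f, F) = 0
((-5*J(-4, 2) + 3) + t(-3, -6))*(-71) = ((-5*0 + 3) - 3)*(-71) = ((0 + 3) - 3)*(-71) = (3 - 3)*(-71) = 0*(-71) = 0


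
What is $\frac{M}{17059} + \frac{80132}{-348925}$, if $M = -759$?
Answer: $- \frac{1631805863}{5952311575} \approx -0.27415$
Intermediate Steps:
$\frac{M}{17059} + \frac{80132}{-348925} = - \frac{759}{17059} + \frac{80132}{-348925} = \left(-759\right) \frac{1}{17059} + 80132 \left(- \frac{1}{348925}\right) = - \frac{759}{17059} - \frac{80132}{348925} = - \frac{1631805863}{5952311575}$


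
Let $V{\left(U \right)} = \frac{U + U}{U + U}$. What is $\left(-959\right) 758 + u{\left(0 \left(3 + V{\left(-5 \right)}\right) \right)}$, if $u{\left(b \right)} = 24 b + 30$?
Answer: $-726892$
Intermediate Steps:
$V{\left(U \right)} = 1$ ($V{\left(U \right)} = \frac{2 U}{2 U} = 2 U \frac{1}{2 U} = 1$)
$u{\left(b \right)} = 30 + 24 b$
$\left(-959\right) 758 + u{\left(0 \left(3 + V{\left(-5 \right)}\right) \right)} = \left(-959\right) 758 + \left(30 + 24 \cdot 0 \left(3 + 1\right)\right) = -726922 + \left(30 + 24 \cdot 0 \cdot 4\right) = -726922 + \left(30 + 24 \cdot 0\right) = -726922 + \left(30 + 0\right) = -726922 + 30 = -726892$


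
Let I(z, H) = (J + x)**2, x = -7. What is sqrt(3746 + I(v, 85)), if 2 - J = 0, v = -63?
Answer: 3*sqrt(419) ≈ 61.408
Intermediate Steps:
J = 2 (J = 2 - 1*0 = 2 + 0 = 2)
I(z, H) = 25 (I(z, H) = (2 - 7)**2 = (-5)**2 = 25)
sqrt(3746 + I(v, 85)) = sqrt(3746 + 25) = sqrt(3771) = 3*sqrt(419)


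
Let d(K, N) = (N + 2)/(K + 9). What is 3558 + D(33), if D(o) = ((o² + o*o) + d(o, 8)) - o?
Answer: 119768/21 ≈ 5703.2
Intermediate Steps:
d(K, N) = (2 + N)/(9 + K)
D(o) = -o + 2*o² + 10/(9 + o) (D(o) = ((o² + o*o) + (2 + 8)/(9 + o)) - o = ((o² + o²) + 10/(9 + o)) - o = (2*o² + 10/(9 + o)) - o = -o + 2*o² + 10/(9 + o))
3558 + D(33) = 3558 + (10 + 33*(-1 + 2*33)*(9 + 33))/(9 + 33) = 3558 + (10 + 33*(-1 + 66)*42)/42 = 3558 + (10 + 33*65*42)/42 = 3558 + (10 + 90090)/42 = 3558 + (1/42)*90100 = 3558 + 45050/21 = 119768/21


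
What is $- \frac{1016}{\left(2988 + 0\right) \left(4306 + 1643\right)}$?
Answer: $- \frac{254}{4443903} \approx -5.7157 \cdot 10^{-5}$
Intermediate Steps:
$- \frac{1016}{\left(2988 + 0\right) \left(4306 + 1643\right)} = - \frac{1016}{2988 \cdot 5949} = - \frac{1016}{17775612} = \left(-1016\right) \frac{1}{17775612} = - \frac{254}{4443903}$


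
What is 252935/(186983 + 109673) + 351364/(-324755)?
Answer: -22092332859/96340519280 ≈ -0.22932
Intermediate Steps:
252935/(186983 + 109673) + 351364/(-324755) = 252935/296656 + 351364*(-1/324755) = 252935*(1/296656) - 351364/324755 = 252935/296656 - 351364/324755 = -22092332859/96340519280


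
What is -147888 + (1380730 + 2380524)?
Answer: 3613366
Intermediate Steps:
-147888 + (1380730 + 2380524) = -147888 + 3761254 = 3613366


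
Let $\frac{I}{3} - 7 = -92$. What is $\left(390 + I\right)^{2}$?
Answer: $18225$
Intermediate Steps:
$I = -255$ ($I = 21 + 3 \left(-92\right) = 21 - 276 = -255$)
$\left(390 + I\right)^{2} = \left(390 - 255\right)^{2} = 135^{2} = 18225$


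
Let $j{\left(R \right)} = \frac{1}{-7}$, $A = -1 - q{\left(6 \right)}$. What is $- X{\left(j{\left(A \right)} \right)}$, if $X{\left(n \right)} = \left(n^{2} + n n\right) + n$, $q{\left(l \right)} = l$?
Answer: $\frac{5}{49} \approx 0.10204$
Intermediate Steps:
$A = -7$ ($A = -1 - 6 = -7$)
$j{\left(R \right)} = - \frac{1}{7}$
$X{\left(n \right)} = n + 2 n^{2}$ ($X{\left(n \right)} = \left(n^{2} + n^{2}\right) + n = 2 n^{2} + n = n + 2 n^{2}$)
$- X{\left(j{\left(A \right)} \right)} = - \frac{\left(-1\right) \left(1 + 2 \left(- \frac{1}{7}\right)\right)}{7} = - \frac{\left(-1\right) \left(1 - \frac{2}{7}\right)}{7} = - \frac{\left(-1\right) 5}{7 \cdot 7} = \left(-1\right) \left(- \frac{5}{49}\right) = \frac{5}{49}$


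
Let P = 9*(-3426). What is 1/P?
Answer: -1/30834 ≈ -3.2432e-5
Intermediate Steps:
P = -30834
1/P = 1/(-30834) = -1/30834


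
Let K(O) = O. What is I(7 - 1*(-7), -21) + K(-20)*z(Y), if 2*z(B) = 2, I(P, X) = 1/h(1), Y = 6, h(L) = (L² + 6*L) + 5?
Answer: -239/12 ≈ -19.917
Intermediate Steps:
h(L) = 5 + L² + 6*L
I(P, X) = 1/12 (I(P, X) = 1/(5 + 1² + 6*1) = 1/(5 + 1 + 6) = 1/12)
z(B) = 1 (z(B) = (½)*2 = 1)
I(7 - 1*(-7), -21) + K(-20)*z(Y) = 1/12 - 20*1 = 1/12 - 20 = -239/12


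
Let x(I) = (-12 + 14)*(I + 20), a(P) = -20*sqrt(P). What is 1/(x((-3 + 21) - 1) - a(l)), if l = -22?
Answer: 37/7138 - 5*I*sqrt(22)/3569 ≈ 0.0051835 - 0.006571*I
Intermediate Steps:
x(I) = 40 + 2*I (x(I) = 2*(20 + I) = 40 + 2*I)
1/(x((-3 + 21) - 1) - a(l)) = 1/((40 + 2*((-3 + 21) - 1)) - (-20)*sqrt(-22)) = 1/((40 + 2*(18 - 1)) - (-20)*I*sqrt(22)) = 1/((40 + 2*17) - (-20)*I*sqrt(22)) = 1/((40 + 34) + 20*I*sqrt(22)) = 1/(74 + 20*I*sqrt(22))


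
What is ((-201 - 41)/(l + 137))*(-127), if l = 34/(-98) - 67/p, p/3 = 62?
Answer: 280109676/1242173 ≈ 225.50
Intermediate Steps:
p = 186 (p = 3*62 = 186)
l = -6445/9114 (l = 34/(-98) - 67/186 = 34*(-1/98) - 67*1/186 = -17/49 - 67/186 = -6445/9114 ≈ -0.70715)
((-201 - 41)/(l + 137))*(-127) = ((-201 - 41)/(-6445/9114 + 137))*(-127) = -242/1242173/9114*(-127) = -242*9114/1242173*(-127) = -2205588/1242173*(-127) = 280109676/1242173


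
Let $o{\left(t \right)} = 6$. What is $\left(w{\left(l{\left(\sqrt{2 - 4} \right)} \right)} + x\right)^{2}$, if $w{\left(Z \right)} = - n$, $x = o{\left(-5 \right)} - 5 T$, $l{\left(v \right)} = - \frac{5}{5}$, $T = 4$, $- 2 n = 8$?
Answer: $100$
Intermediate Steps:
$n = -4$ ($n = \left(- \frac{1}{2}\right) 8 = -4$)
$l{\left(v \right)} = -1$ ($l{\left(v \right)} = \left(-5\right) \frac{1}{5} = -1$)
$x = -14$ ($x = 6 - 20 = -14$)
$w{\left(Z \right)} = 4$ ($w{\left(Z \right)} = \left(-1\right) \left(-4\right) = 4$)
$\left(w{\left(l{\left(\sqrt{2 - 4} \right)} \right)} + x\right)^{2} = \left(4 - 14\right)^{2} = \left(-10\right)^{2} = 100$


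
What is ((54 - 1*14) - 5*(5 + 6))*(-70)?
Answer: 1050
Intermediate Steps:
((54 - 1*14) - 5*(5 + 6))*(-70) = ((54 - 14) - 5*11)*(-70) = (40 - 55)*(-70) = -15*(-70) = 1050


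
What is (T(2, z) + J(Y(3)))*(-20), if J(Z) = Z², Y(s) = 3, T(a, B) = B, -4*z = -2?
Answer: -190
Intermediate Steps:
z = ½ (z = -¼*(-2) = ½ ≈ 0.50000)
(T(2, z) + J(Y(3)))*(-20) = (½ + 3²)*(-20) = (½ + 9)*(-20) = (19/2)*(-20) = -190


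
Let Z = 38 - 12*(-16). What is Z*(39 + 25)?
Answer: 14720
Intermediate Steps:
Z = 230 (Z = 38 + 192 = 230)
Z*(39 + 25) = 230*(39 + 25) = 230*64 = 14720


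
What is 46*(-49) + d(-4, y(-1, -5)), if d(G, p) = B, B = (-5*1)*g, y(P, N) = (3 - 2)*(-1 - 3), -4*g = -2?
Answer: -4513/2 ≈ -2256.5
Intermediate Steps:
g = ½ (g = -¼*(-2) = ½ ≈ 0.50000)
y(P, N) = -4 (y(P, N) = 1*(-4) = -4)
B = -5/2 (B = -5*1*(½) = -5*½ = -5/2 ≈ -2.5000)
d(G, p) = -5/2
46*(-49) + d(-4, y(-1, -5)) = 46*(-49) - 5/2 = -2254 - 5/2 = -4513/2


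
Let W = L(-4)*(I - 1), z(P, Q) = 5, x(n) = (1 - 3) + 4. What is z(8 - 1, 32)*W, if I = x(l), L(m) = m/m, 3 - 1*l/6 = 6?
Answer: 5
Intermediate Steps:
l = -18 (l = 18 - 6*6 = 18 - 36 = -18)
L(m) = 1
x(n) = 2 (x(n) = -2 + 4 = 2)
I = 2
W = 1 (W = 1*(2 - 1) = 1*1 = 1)
z(8 - 1, 32)*W = 5*1 = 5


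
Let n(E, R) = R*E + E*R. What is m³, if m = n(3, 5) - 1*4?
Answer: 17576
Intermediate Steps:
n(E, R) = 2*E*R (n(E, R) = E*R + E*R = 2*E*R)
m = 26 (m = 2*3*5 - 1*4 = 30 - 4 = 26)
m³ = 26³ = 17576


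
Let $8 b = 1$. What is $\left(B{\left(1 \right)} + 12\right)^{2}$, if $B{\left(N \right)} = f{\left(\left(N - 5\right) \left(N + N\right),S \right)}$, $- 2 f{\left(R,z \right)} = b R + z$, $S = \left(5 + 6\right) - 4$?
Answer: $81$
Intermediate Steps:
$S = 7$ ($S = 11 - 4 = 7$)
$b = \frac{1}{8}$ ($b = \frac{1}{8} \cdot 1 = \frac{1}{8} \approx 0.125$)
$f{\left(R,z \right)} = - \frac{z}{2} - \frac{R}{16}$ ($f{\left(R,z \right)} = - \frac{\frac{R}{8} + z}{2} = - \frac{z + \frac{R}{8}}{2} = - \frac{z}{2} - \frac{R}{16}$)
$B{\left(N \right)} = - \frac{7}{2} - \frac{N \left(-5 + N\right)}{8}$ ($B{\left(N \right)} = \left(- \frac{1}{2}\right) 7 - \frac{\left(N - 5\right) \left(N + N\right)}{16} = - \frac{7}{2} - \frac{\left(-5 + N\right) 2 N}{16} = - \frac{7}{2} - \frac{2 N \left(-5 + N\right)}{16} = - \frac{7}{2} - \frac{N \left(-5 + N\right)}{8}$)
$\left(B{\left(1 \right)} + 12\right)^{2} = \left(\left(- \frac{7}{2} - \frac{-5 + 1}{8}\right) + 12\right)^{2} = \left(\left(- \frac{7}{2} - \frac{1}{8} \left(-4\right)\right) + 12\right)^{2} = \left(\left(- \frac{7}{2} + \frac{1}{2}\right) + 12\right)^{2} = \left(-3 + 12\right)^{2} = 9^{2} = 81$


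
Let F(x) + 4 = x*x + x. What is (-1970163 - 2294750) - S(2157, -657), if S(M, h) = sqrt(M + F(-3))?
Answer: -4264913 - sqrt(2159) ≈ -4.2650e+6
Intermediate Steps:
F(x) = -4 + x + x**2 (F(x) = -4 + (x*x + x) = -4 + (x**2 + x) = -4 + (x + x**2) = -4 + x + x**2)
S(M, h) = sqrt(2 + M) (S(M, h) = sqrt(M + (-4 - 3 + (-3)**2)) = sqrt(M + (-4 - 3 + 9)) = sqrt(M + 2) = sqrt(2 + M))
(-1970163 - 2294750) - S(2157, -657) = (-1970163 - 2294750) - sqrt(2 + 2157) = -4264913 - sqrt(2159)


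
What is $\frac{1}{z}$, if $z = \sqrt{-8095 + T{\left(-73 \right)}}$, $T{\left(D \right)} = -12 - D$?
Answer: $- \frac{i \sqrt{8034}}{8034} \approx - 0.011157 i$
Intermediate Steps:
$z = i \sqrt{8034}$ ($z = \sqrt{-8095 - -61} = \sqrt{-8095 + \left(-12 + 73\right)} = \sqrt{-8095 + 61} = \sqrt{-8034} = i \sqrt{8034} \approx 89.633 i$)
$\frac{1}{z} = \frac{1}{i \sqrt{8034}} = - \frac{i \sqrt{8034}}{8034}$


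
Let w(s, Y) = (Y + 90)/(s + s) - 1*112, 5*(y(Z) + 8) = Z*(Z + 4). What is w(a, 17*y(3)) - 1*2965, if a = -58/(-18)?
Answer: -891187/290 ≈ -3073.1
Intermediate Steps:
a = 29/9 (a = -58*(-1/18) = 29/9 ≈ 3.2222)
y(Z) = -8 + Z*(4 + Z)/5 (y(Z) = -8 + (Z*(Z + 4))/5 = -8 + (Z*(4 + Z))/5 = -8 + Z*(4 + Z)/5)
w(s, Y) = -112 + (90 + Y)/(2*s) (w(s, Y) = (90 + Y)/((2*s)) - 112 = (90 + Y)*(1/(2*s)) - 112 = (90 + Y)/(2*s) - 112 = -112 + (90 + Y)/(2*s))
w(a, 17*y(3)) - 1*2965 = (90 + 17*(-8 + (1/5)*3**2 + (4/5)*3) - 224*29/9)/(2*(29/9)) - 1*2965 = (1/2)*(9/29)*(90 + 17*(-8 + (1/5)*9 + 12/5) - 6496/9) - 2965 = (1/2)*(9/29)*(90 + 17*(-8 + 9/5 + 12/5) - 6496/9) - 2965 = (1/2)*(9/29)*(90 + 17*(-19/5) - 6496/9) - 2965 = (1/2)*(9/29)*(90 - 323/5 - 6496/9) - 2965 = (1/2)*(9/29)*(-31337/45) - 2965 = -31337/290 - 2965 = -891187/290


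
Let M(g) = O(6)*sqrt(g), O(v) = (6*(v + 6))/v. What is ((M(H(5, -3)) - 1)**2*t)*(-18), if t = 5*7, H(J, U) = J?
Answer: -454230 + 15120*sqrt(5) ≈ -4.2042e+5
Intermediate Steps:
O(v) = (36 + 6*v)/v (O(v) = (6*(6 + v))/v = (36 + 6*v)/v)
t = 35
M(g) = 12*sqrt(g) (M(g) = (6 + 36/6)*sqrt(g) = (6 + 36*(1/6))*sqrt(g) = (6 + 6)*sqrt(g) = 12*sqrt(g))
((M(H(5, -3)) - 1)**2*t)*(-18) = ((12*sqrt(5) - 1)**2*35)*(-18) = ((-1 + 12*sqrt(5))**2*35)*(-18) = (35*(-1 + 12*sqrt(5))**2)*(-18) = -630*(-1 + 12*sqrt(5))**2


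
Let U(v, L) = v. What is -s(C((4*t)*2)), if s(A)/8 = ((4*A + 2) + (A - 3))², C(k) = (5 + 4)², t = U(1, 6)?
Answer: -1305728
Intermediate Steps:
t = 1
C(k) = 81 (C(k) = 9² = 81)
s(A) = 8*(-1 + 5*A)² (s(A) = 8*((4*A + 2) + (A - 3))² = 8*((2 + 4*A) + (-3 + A))² = 8*(-1 + 5*A)²)
-s(C((4*t)*2)) = -8*(-1 + 5*81)² = -8*(-1 + 405)² = -8*404² = -8*163216 = -1*1305728 = -1305728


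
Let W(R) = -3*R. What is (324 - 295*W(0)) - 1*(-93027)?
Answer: 93351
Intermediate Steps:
(324 - 295*W(0)) - 1*(-93027) = (324 - (-885)*0) - 1*(-93027) = (324 - 295*0) + 93027 = (324 + 0) + 93027 = 324 + 93027 = 93351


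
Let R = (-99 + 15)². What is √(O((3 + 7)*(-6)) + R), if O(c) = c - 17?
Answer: √6979 ≈ 83.540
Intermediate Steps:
O(c) = -17 + c
R = 7056 (R = (-84)² = 7056)
√(O((3 + 7)*(-6)) + R) = √((-17 + (3 + 7)*(-6)) + 7056) = √((-17 + 10*(-6)) + 7056) = √((-17 - 60) + 7056) = √(-77 + 7056) = √6979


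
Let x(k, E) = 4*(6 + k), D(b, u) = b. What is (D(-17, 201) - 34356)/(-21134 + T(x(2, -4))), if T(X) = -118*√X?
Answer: 363219491/223100194 - 4056014*√2/111550097 ≈ 1.5766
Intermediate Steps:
x(k, E) = 24 + 4*k
(D(-17, 201) - 34356)/(-21134 + T(x(2, -4))) = (-17 - 34356)/(-21134 - 118*√(24 + 4*2)) = -34373/(-21134 - 118*√(24 + 8)) = -34373/(-21134 - 472*√2)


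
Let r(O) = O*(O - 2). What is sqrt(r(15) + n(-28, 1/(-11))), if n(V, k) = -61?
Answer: sqrt(134) ≈ 11.576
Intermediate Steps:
r(O) = O*(-2 + O)
sqrt(r(15) + n(-28, 1/(-11))) = sqrt(15*(-2 + 15) - 61) = sqrt(15*13 - 61) = sqrt(195 - 61) = sqrt(134)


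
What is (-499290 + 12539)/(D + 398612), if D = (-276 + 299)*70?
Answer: -486751/400222 ≈ -1.2162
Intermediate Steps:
D = 1610 (D = 23*70 = 1610)
(-499290 + 12539)/(D + 398612) = (-499290 + 12539)/(1610 + 398612) = -486751/400222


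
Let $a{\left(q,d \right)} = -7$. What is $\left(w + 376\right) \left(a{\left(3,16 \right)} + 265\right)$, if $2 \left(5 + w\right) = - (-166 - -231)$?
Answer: $87333$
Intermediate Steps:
$w = - \frac{75}{2}$ ($w = -5 + \frac{\left(-1\right) \left(-166 - -231\right)}{2} = -5 + \frac{\left(-1\right) \left(-166 + 231\right)}{2} = -5 + \frac{\left(-1\right) 65}{2} = -5 + \frac{1}{2} \left(-65\right) = -5 - \frac{65}{2} = - \frac{75}{2} \approx -37.5$)
$\left(w + 376\right) \left(a{\left(3,16 \right)} + 265\right) = \left(- \frac{75}{2} + 376\right) \left(-7 + 265\right) = \frac{677}{2} \cdot 258 = 87333$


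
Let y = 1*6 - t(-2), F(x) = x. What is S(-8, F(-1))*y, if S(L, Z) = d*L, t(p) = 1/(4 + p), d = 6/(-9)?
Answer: 88/3 ≈ 29.333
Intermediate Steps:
d = -⅔ (d = 6*(-⅑) = -⅔ ≈ -0.66667)
S(L, Z) = -2*L/3
y = 11/2 (y = 1*6 - 1/(4 - 2) = 6 - 1/2 = 6 - 1*½ = 6 - ½ = 11/2 ≈ 5.5000)
S(-8, F(-1))*y = -⅔*(-8)*(11/2) = (16/3)*(11/2) = 88/3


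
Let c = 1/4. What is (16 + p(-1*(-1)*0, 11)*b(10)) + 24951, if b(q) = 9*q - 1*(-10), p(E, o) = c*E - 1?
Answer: 24867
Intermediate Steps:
c = ¼ ≈ 0.25000
p(E, o) = -1 + E/4 (p(E, o) = E/4 - 1 = -1 + E/4)
b(q) = 10 + 9*q (b(q) = 9*q + 10 = 10 + 9*q)
(16 + p(-1*(-1)*0, 11)*b(10)) + 24951 = (16 + (-1 + (-1*(-1)*0)/4)*(10 + 9*10)) + 24951 = (16 + (-1 + (1*0)/4)*(10 + 90)) + 24951 = (16 + (-1 + (¼)*0)*100) + 24951 = (16 + (-1 + 0)*100) + 24951 = (16 - 1*100) + 24951 = (16 - 100) + 24951 = -84 + 24951 = 24867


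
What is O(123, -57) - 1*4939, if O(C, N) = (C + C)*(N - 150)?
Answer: -55861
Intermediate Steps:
O(C, N) = 2*C*(-150 + N) (O(C, N) = (2*C)*(-150 + N) = 2*C*(-150 + N))
O(123, -57) - 1*4939 = 2*123*(-150 - 57) - 1*4939 = 2*123*(-207) - 4939 = -50922 - 4939 = -55861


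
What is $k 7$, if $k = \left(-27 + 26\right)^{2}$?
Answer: $7$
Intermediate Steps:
$k = 1$ ($k = \left(-1\right)^{2} = 1$)
$k 7 = 1 \cdot 7 = 7$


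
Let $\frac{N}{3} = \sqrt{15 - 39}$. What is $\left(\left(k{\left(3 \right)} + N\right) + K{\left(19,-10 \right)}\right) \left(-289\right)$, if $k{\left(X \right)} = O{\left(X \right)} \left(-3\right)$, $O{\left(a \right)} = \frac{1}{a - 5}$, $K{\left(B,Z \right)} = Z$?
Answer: $\frac{4913}{2} - 1734 i \sqrt{6} \approx 2456.5 - 4247.4 i$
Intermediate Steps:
$O{\left(a \right)} = \frac{1}{-5 + a}$
$N = 6 i \sqrt{6}$ ($N = 3 \sqrt{15 - 39} = 3 \sqrt{-24} = 3 \cdot 2 i \sqrt{6} = 6 i \sqrt{6} \approx 14.697 i$)
$k{\left(X \right)} = - \frac{3}{-5 + X}$ ($k{\left(X \right)} = \frac{1}{-5 + X} \left(-3\right) = - \frac{3}{-5 + X}$)
$\left(\left(k{\left(3 \right)} + N\right) + K{\left(19,-10 \right)}\right) \left(-289\right) = \left(\left(- \frac{3}{-5 + 3} + 6 i \sqrt{6}\right) - 10\right) \left(-289\right) = \left(\left(- \frac{3}{-2} + 6 i \sqrt{6}\right) - 10\right) \left(-289\right) = \left(\left(\left(-3\right) \left(- \frac{1}{2}\right) + 6 i \sqrt{6}\right) - 10\right) \left(-289\right) = \left(\left(\frac{3}{2} + 6 i \sqrt{6}\right) - 10\right) \left(-289\right) = \left(- \frac{17}{2} + 6 i \sqrt{6}\right) \left(-289\right) = \frac{4913}{2} - 1734 i \sqrt{6}$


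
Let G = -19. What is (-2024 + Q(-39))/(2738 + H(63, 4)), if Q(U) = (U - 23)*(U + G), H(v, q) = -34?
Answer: 393/676 ≈ 0.58136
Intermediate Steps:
Q(U) = (-23 + U)*(-19 + U) (Q(U) = (U - 23)*(U - 19) = (-23 + U)*(-19 + U))
(-2024 + Q(-39))/(2738 + H(63, 4)) = (-2024 + (437 + (-39)**2 - 42*(-39)))/(2738 - 34) = (-2024 + (437 + 1521 + 1638))/2704 = (-2024 + 3596)*(1/2704) = 1572*(1/2704) = 393/676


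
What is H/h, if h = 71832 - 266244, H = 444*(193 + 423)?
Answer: -22792/16201 ≈ -1.4068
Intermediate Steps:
H = 273504 (H = 444*616 = 273504)
h = -194412
H/h = 273504/(-194412) = 273504*(-1/194412) = -22792/16201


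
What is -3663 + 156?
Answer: -3507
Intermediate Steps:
-3663 + 156 = -3507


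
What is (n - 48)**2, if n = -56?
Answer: 10816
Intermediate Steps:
(n - 48)**2 = (-56 - 48)**2 = (-104)**2 = 10816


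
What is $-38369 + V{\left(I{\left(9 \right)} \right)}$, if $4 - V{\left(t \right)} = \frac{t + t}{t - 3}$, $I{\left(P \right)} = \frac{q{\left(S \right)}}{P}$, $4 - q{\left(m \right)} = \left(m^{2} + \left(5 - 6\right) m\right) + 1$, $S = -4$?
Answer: $- \frac{844047}{22} \approx -38366.0$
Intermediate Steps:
$q{\left(m \right)} = 3 + m - m^{2}$ ($q{\left(m \right)} = 4 - \left(\left(m^{2} + \left(5 - 6\right) m\right) + 1\right) = 4 - \left(\left(m^{2} - m\right) + 1\right) = 4 - \left(1 + m^{2} - m\right) = 3 + m - m^{2}$)
$I{\left(P \right)} = - \frac{17}{P}$ ($I{\left(P \right)} = \frac{3 - 4 - \left(-4\right)^{2}}{P} = \frac{3 - 4 - 16}{P} = - \frac{17}{P}$)
$V{\left(t \right)} = 4 - \frac{2 t}{-3 + t}$ ($V{\left(t \right)} = 4 - \frac{t + t}{t - 3} = 4 - \frac{2 t}{-3 + t}$)
$-38369 + V{\left(I{\left(9 \right)} \right)} = -38369 + \frac{2 \left(-6 - \frac{17}{9}\right)}{-3 - \frac{17}{9}} = -38369 + 2 \frac{1}{- \frac{44}{9}} \left(- \frac{71}{9}\right) = -38369 + 2 \left(- \frac{9}{44}\right) \left(- \frac{71}{9}\right) = -38369 + \frac{71}{22} = - \frac{844047}{22}$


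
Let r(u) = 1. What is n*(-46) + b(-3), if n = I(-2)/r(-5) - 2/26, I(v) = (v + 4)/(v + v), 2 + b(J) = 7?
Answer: 410/13 ≈ 31.538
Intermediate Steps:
b(J) = 5 (b(J) = -2 + 7 = 5)
I(v) = (4 + v)/(2*v) (I(v) = (4 + v)/((2*v)) = (4 + v)*(1/(2*v)) = (4 + v)/(2*v))
n = -15/26 (n = ((½)*(4 - 2)/(-2))/1 - 2/26 = ((½)*(-½)*2)*1 - 2*1/26 = -½*1 - 1/13 = -½ - 1/13 = -15/26 ≈ -0.57692)
n*(-46) + b(-3) = -15/26*(-46) + 5 = 345/13 + 5 = 410/13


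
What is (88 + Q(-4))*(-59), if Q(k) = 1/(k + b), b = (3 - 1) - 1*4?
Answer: -31093/6 ≈ -5182.2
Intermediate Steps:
b = -2 (b = 2 - 4 = -2)
Q(k) = 1/(-2 + k) (Q(k) = 1/(k - 2) = 1/(-2 + k))
(88 + Q(-4))*(-59) = (88 + 1/(-2 - 4))*(-59) = (88 + 1/(-6))*(-59) = (88 - ⅙)*(-59) = (527/6)*(-59) = -31093/6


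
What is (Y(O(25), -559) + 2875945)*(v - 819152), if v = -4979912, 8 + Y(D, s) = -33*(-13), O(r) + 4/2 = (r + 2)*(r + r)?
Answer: -16680230521424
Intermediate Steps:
O(r) = -2 + 2*r*(2 + r) (O(r) = -2 + (r + 2)*(r + r) = -2 + (2 + r)*(2*r) = -2 + 2*r*(2 + r))
Y(D, s) = 421 (Y(D, s) = -8 - 33*(-13) = -8 + 429 = 421)
(Y(O(25), -559) + 2875945)*(v - 819152) = (421 + 2875945)*(-4979912 - 819152) = 2876366*(-5799064) = -16680230521424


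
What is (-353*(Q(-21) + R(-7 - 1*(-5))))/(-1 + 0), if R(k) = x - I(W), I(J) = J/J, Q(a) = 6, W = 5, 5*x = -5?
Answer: 1412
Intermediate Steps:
x = -1 (x = (1/5)*(-5) = -1)
I(J) = 1
R(k) = -2 (R(k) = -1 - 1*1 = -1 - 1 = -2)
(-353*(Q(-21) + R(-7 - 1*(-5))))/(-1 + 0) = (-353*(6 - 2))/(-1 + 0) = -353*4/(-1) = -1412*(-1) = 1412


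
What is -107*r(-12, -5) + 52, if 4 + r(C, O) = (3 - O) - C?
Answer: -1660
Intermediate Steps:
r(C, O) = -1 - C - O (r(C, O) = -4 + ((3 - O) - C) = -4 + (3 - C - O) = -1 - C - O)
-107*r(-12, -5) + 52 = -107*(-1 - 1*(-12) - 1*(-5)) + 52 = -107*(-1 + 12 + 5) + 52 = -107*16 + 52 = -1712 + 52 = -1660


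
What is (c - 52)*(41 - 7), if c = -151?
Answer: -6902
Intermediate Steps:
(c - 52)*(41 - 7) = (-151 - 52)*(41 - 7) = -203*34 = -6902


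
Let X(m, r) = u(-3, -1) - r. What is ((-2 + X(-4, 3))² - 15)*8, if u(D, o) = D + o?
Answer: 528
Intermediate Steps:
X(m, r) = -4 - r (X(m, r) = (-3 - 1) - r = -4 - r)
((-2 + X(-4, 3))² - 15)*8 = ((-2 + (-4 - 1*3))² - 15)*8 = ((-2 + (-4 - 3))² - 15)*8 = ((-2 - 7)² - 15)*8 = ((-9)² - 15)*8 = (81 - 15)*8 = 66*8 = 528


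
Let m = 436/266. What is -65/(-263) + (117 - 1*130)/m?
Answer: -440557/57334 ≈ -7.6840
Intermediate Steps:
m = 218/133 (m = 436*(1/266) = 218/133 ≈ 1.6391)
-65/(-263) + (117 - 1*130)/m = -65/(-263) + (117 - 1*130)/(218/133) = -65*(-1/263) + (117 - 130)*(133/218) = 65/263 - 13*133/218 = 65/263 - 1729/218 = -440557/57334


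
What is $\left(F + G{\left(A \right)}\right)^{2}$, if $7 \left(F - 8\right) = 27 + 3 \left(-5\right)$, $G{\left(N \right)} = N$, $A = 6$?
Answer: $\frac{12100}{49} \approx 246.94$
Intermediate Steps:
$F = \frac{68}{7}$ ($F = 8 + \frac{27 + 3 \left(-5\right)}{7} = 8 + \frac{27 - 15}{7} = 8 + \frac{1}{7} \cdot 12 = 8 + \frac{12}{7} = \frac{68}{7} \approx 9.7143$)
$\left(F + G{\left(A \right)}\right)^{2} = \left(\frac{68}{7} + 6\right)^{2} = \left(\frac{110}{7}\right)^{2} = \frac{12100}{49}$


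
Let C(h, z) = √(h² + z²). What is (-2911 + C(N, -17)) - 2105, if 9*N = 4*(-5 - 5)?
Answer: -5016 + √25009/9 ≈ -4998.4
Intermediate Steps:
N = -40/9 (N = (4*(-5 - 5))/9 = (4*(-10))/9 = (⅑)*(-40) = -40/9 ≈ -4.4444)
(-2911 + C(N, -17)) - 2105 = (-2911 + √((-40/9)² + (-17)²)) - 2105 = (-2911 + √(1600/81 + 289)) - 2105 = (-2911 + √(25009/81)) - 2105 = (-2911 + √25009/9) - 2105 = -5016 + √25009/9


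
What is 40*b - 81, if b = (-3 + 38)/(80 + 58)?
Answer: -4889/69 ≈ -70.855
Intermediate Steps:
b = 35/138 ≈ 0.25362
40*b - 81 = 40*(35/138) - 81 = 700/69 - 81 = -4889/69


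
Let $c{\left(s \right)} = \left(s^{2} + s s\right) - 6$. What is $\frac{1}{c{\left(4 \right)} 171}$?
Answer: $\frac{1}{4446} \approx 0.00022492$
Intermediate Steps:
$c{\left(s \right)} = -6 + 2 s^{2}$ ($c{\left(s \right)} = \left(s^{2} + s^{2}\right) - 6 = 2 s^{2} - 6 = -6 + 2 s^{2}$)
$\frac{1}{c{\left(4 \right)} 171} = \frac{1}{\left(-6 + 2 \cdot 4^{2}\right) 171} = \frac{1}{\left(-6 + 2 \cdot 16\right) 171} = \frac{1}{\left(-6 + 32\right) 171} = \frac{1}{26 \cdot 171} = \frac{1}{4446}$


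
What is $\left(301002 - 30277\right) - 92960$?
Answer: $177765$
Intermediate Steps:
$\left(301002 - 30277\right) - 92960 = 270725 - 92960 = 177765$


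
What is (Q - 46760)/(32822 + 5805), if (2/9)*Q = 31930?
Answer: 96925/38627 ≈ 2.5093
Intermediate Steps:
Q = 143685 (Q = (9/2)*31930 = 143685)
(Q - 46760)/(32822 + 5805) = (143685 - 46760)/(32822 + 5805) = 96925/38627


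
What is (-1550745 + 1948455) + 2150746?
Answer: 2548456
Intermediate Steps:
(-1550745 + 1948455) + 2150746 = 397710 + 2150746 = 2548456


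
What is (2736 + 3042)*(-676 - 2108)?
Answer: -16085952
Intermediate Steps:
(2736 + 3042)*(-676 - 2108) = 5778*(-2784) = -16085952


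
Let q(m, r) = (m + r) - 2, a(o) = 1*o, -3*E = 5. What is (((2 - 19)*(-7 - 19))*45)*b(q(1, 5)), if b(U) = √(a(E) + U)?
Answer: 6630*√21 ≈ 30382.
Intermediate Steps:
E = -5/3 (E = -⅓*5 = -5/3 ≈ -1.6667)
a(o) = o
q(m, r) = -2 + m + r
b(U) = √(-5/3 + U)
(((2 - 19)*(-7 - 19))*45)*b(q(1, 5)) = (((2 - 19)*(-7 - 19))*45)*(√(-15 + 9*(-2 + 1 + 5))/3) = (-17*(-26)*45)*(√(-15 + 9*4)/3) = (442*45)*(√(-15 + 36)/3) = 19890*(√21/3) = 6630*√21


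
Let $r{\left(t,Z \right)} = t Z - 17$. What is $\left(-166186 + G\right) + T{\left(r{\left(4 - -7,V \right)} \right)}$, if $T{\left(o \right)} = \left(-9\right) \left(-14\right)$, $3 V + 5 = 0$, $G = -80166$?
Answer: $-246226$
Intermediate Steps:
$V = - \frac{5}{3}$ ($V = - \frac{5}{3} + \frac{1}{3} \cdot 0 = - \frac{5}{3} + 0 = - \frac{5}{3} \approx -1.6667$)
$r{\left(t,Z \right)} = -17 + Z t$ ($r{\left(t,Z \right)} = Z t - 17 = -17 + Z t$)
$T{\left(o \right)} = 126$
$\left(-166186 + G\right) + T{\left(r{\left(4 - -7,V \right)} \right)} = \left(-166186 - 80166\right) + 126 = -246352 + 126 = -246226$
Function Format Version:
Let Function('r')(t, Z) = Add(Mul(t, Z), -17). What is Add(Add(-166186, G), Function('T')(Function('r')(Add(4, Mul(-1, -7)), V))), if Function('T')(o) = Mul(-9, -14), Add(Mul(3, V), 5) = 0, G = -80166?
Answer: -246226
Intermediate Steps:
V = Rational(-5, 3) (V = Add(Rational(-5, 3), Mul(Rational(1, 3), 0)) = Add(Rational(-5, 3), 0) = Rational(-5, 3) ≈ -1.6667)
Function('r')(t, Z) = Add(-17, Mul(Z, t)) (Function('r')(t, Z) = Add(Mul(Z, t), -17) = Add(-17, Mul(Z, t)))
Function('T')(o) = 126
Add(Add(-166186, G), Function('T')(Function('r')(Add(4, Mul(-1, -7)), V))) = Add(Add(-166186, -80166), 126) = Add(-246352, 126) = -246226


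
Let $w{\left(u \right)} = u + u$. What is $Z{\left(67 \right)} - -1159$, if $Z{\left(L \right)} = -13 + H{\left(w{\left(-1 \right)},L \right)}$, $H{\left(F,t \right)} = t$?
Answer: $1213$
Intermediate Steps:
$w{\left(u \right)} = 2 u$
$Z{\left(L \right)} = -13 + L$
$Z{\left(67 \right)} - -1159 = \left(-13 + 67\right) - -1159 = 54 + 1159 = 1213$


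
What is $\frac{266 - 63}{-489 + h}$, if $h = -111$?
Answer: $- \frac{203}{600} \approx -0.33833$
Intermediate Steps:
$\frac{266 - 63}{-489 + h} = \frac{266 - 63}{-489 - 111} = \frac{203}{-600} = 203 \left(- \frac{1}{600}\right) = - \frac{203}{600}$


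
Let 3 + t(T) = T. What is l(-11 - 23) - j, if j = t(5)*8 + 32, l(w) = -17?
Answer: -65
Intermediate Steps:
t(T) = -3 + T
j = 48 (j = (-3 + 5)*8 + 32 = 2*8 + 32 = 16 + 32 = 48)
l(-11 - 23) - j = -17 - 1*48 = -17 - 48 = -65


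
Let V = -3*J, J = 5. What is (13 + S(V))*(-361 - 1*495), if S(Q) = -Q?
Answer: -23968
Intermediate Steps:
V = -15 (V = -3*5 = -15)
(13 + S(V))*(-361 - 1*495) = (13 - 1*(-15))*(-361 - 1*495) = (13 + 15)*(-361 - 495) = 28*(-856) = -23968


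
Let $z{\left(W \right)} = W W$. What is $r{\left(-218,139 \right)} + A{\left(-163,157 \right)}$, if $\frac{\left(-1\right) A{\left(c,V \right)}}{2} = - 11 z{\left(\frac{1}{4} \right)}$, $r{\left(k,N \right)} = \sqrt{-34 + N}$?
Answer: $\frac{11}{8} + \sqrt{105} \approx 11.622$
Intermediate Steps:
$z{\left(W \right)} = W^{2}$
$A{\left(c,V \right)} = \frac{11}{8}$ ($A{\left(c,V \right)} = - 2 \left(- 11 \left(\frac{1}{4}\right)^{2}\right) = - 2 \left(- \frac{11}{16}\right) = - 2 \left(\left(-11\right) \frac{1}{16}\right) = \left(-2\right) \left(- \frac{11}{16}\right) = \frac{11}{8}$)
$r{\left(-218,139 \right)} + A{\left(-163,157 \right)} = \sqrt{-34 + 139} + \frac{11}{8} = \sqrt{105} + \frac{11}{8} = \frac{11}{8} + \sqrt{105}$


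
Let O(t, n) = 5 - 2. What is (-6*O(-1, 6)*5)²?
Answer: 8100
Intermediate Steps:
O(t, n) = 3
(-6*O(-1, 6)*5)² = (-6*3*5)² = (-18*5)² = (-90)² = 8100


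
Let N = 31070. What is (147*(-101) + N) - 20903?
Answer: -4680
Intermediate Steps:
(147*(-101) + N) - 20903 = (147*(-101) + 31070) - 20903 = (-14847 + 31070) - 20903 = 16223 - 20903 = -4680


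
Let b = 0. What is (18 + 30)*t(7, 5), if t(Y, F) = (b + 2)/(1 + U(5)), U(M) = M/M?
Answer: 48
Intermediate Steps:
U(M) = 1
t(Y, F) = 1 (t(Y, F) = (0 + 2)/(1 + 1) = 2/2 = 2*(½) = 1)
(18 + 30)*t(7, 5) = (18 + 30)*1 = 48*1 = 48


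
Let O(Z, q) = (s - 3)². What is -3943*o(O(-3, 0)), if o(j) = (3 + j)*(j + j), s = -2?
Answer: -5520200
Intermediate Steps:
O(Z, q) = 25 (O(Z, q) = (-2 - 3)² = (-5)² = 25)
o(j) = 2*j*(3 + j) (o(j) = (3 + j)*(2*j) = 2*j*(3 + j))
-3943*o(O(-3, 0)) = -7886*25*(3 + 25) = -7886*25*28 = -3943*1400 = -5520200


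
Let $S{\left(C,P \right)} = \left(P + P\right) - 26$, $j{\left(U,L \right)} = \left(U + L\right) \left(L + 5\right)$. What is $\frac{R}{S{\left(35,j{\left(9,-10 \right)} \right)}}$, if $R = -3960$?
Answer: $\frac{495}{2} \approx 247.5$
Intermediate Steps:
$j{\left(U,L \right)} = \left(5 + L\right) \left(L + U\right)$ ($j{\left(U,L \right)} = \left(L + U\right) \left(5 + L\right) = \left(5 + L\right) \left(L + U\right)$)
$S{\left(C,P \right)} = -26 + 2 P$ ($S{\left(C,P \right)} = 2 P - 26 = -26 + 2 P$)
$\frac{R}{S{\left(35,j{\left(9,-10 \right)} \right)}} = - \frac{3960}{-26 + 2 \left(\left(-10\right)^{2} + 5 \left(-10\right) + 5 \cdot 9 - 90\right)} = - \frac{3960}{-26 + 2 \left(100 - 50 + 45 - 90\right)} = - \frac{3960}{-26 + 2 \cdot 5} = - \frac{3960}{-26 + 10} = - \frac{3960}{-16} = \left(-3960\right) \left(- \frac{1}{16}\right) = \frac{495}{2}$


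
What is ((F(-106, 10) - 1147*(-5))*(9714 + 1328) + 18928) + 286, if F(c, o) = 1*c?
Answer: 62174632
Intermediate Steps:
F(c, o) = c
((F(-106, 10) - 1147*(-5))*(9714 + 1328) + 18928) + 286 = ((-106 - 1147*(-5))*(9714 + 1328) + 18928) + 286 = ((-106 + 5735)*11042 + 18928) + 286 = (5629*11042 + 18928) + 286 = (62155418 + 18928) + 286 = 62174346 + 286 = 62174632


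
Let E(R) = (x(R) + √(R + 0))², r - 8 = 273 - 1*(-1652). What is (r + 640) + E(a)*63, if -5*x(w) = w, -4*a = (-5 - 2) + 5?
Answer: 260513/100 - 63*√2/10 ≈ 2596.2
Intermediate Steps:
a = ½ (a = -((-5 - 2) + 5)/4 = -(-7 + 5)/4 = -¼*(-2) = ½ ≈ 0.50000)
r = 1933 (r = 8 + (273 - 1*(-1652)) = 8 + (273 + 1652) = 8 + 1925 = 1933)
x(w) = -w/5
E(R) = (√R - R/5)² (E(R) = (-R/5 + √(R + 0))² = (-R/5 + √R)² = (√R - R/5)²)
(r + 640) + E(a)*63 = (1933 + 640) + ((-1*½ + 5*√(½))²/25)*63 = 2573 + ((-½ + 5*(√2/2))²/25)*63 = 2573 + ((-½ + 5*√2/2)²/25)*63 = 2573 + 63*(-½ + 5*√2/2)²/25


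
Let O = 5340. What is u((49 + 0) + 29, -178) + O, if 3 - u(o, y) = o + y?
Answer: 5443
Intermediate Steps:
u(o, y) = 3 - o - y (u(o, y) = 3 - (o + y) = 3 + (-o - y) = 3 - o - y)
u((49 + 0) + 29, -178) + O = (3 - ((49 + 0) + 29) - 1*(-178)) + 5340 = (3 - (49 + 29) + 178) + 5340 = (3 - 1*78 + 178) + 5340 = (3 - 78 + 178) + 5340 = 103 + 5340 = 5443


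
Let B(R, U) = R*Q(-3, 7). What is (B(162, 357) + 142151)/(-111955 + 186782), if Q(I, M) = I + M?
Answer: 142799/74827 ≈ 1.9084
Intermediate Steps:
B(R, U) = 4*R (B(R, U) = R*(-3 + 7) = R*4 = 4*R)
(B(162, 357) + 142151)/(-111955 + 186782) = (4*162 + 142151)/(-111955 + 186782) = (648 + 142151)/74827 = 142799*(1/74827) = 142799/74827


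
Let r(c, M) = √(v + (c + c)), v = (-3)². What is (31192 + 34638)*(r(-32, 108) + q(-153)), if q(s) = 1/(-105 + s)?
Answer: -32915/129 + 65830*I*√55 ≈ -255.16 + 4.8821e+5*I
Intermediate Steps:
v = 9
r(c, M) = √(9 + 2*c) (r(c, M) = √(9 + (c + c)) = √(9 + 2*c))
(31192 + 34638)*(r(-32, 108) + q(-153)) = (31192 + 34638)*(√(9 + 2*(-32)) + 1/(-105 - 153)) = 65830*(√(9 - 64) + 1/(-258)) = 65830*(√(-55) - 1/258) = 65830*(I*√55 - 1/258) = 65830*(-1/258 + I*√55) = -32915/129 + 65830*I*√55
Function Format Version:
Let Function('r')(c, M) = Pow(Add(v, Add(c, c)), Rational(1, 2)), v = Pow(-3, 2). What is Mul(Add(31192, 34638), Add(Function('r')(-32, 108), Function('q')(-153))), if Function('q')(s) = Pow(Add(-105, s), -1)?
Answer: Add(Rational(-32915, 129), Mul(65830, I, Pow(55, Rational(1, 2)))) ≈ Add(-255.16, Mul(4.8821e+5, I))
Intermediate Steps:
v = 9
Function('r')(c, M) = Pow(Add(9, Mul(2, c)), Rational(1, 2)) (Function('r')(c, M) = Pow(Add(9, Add(c, c)), Rational(1, 2)) = Pow(Add(9, Mul(2, c)), Rational(1, 2)))
Mul(Add(31192, 34638), Add(Function('r')(-32, 108), Function('q')(-153))) = Mul(Add(31192, 34638), Add(Pow(Add(9, Mul(2, -32)), Rational(1, 2)), Pow(Add(-105, -153), -1))) = Mul(65830, Add(Pow(Add(9, -64), Rational(1, 2)), Pow(-258, -1))) = Mul(65830, Add(Pow(-55, Rational(1, 2)), Rational(-1, 258))) = Mul(65830, Add(Mul(I, Pow(55, Rational(1, 2))), Rational(-1, 258))) = Mul(65830, Add(Rational(-1, 258), Mul(I, Pow(55, Rational(1, 2))))) = Add(Rational(-32915, 129), Mul(65830, I, Pow(55, Rational(1, 2))))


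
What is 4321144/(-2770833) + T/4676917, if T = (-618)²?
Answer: -19151384210356/12958955961861 ≈ -1.4778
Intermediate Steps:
T = 381924
4321144/(-2770833) + T/4676917 = 4321144/(-2770833) + 381924/4676917 = 4321144*(-1/2770833) + 381924*(1/4676917) = -4321144/2770833 + 381924/4676917 = -19151384210356/12958955961861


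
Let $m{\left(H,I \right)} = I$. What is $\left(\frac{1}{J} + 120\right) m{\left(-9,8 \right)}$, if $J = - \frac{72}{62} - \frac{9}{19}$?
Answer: $\frac{919768}{963} \approx 955.11$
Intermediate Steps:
$J = - \frac{963}{589}$ ($J = \left(-72\right) \frac{1}{62} - \frac{9}{19} = - \frac{36}{31} - \frac{9}{19} = - \frac{963}{589} \approx -1.635$)
$\left(\frac{1}{J} + 120\right) m{\left(-9,8 \right)} = \left(\frac{1}{- \frac{963}{589}} + 120\right) 8 = \left(- \frac{589}{963} + 120\right) 8 = \frac{114971}{963} \cdot 8 = \frac{919768}{963}$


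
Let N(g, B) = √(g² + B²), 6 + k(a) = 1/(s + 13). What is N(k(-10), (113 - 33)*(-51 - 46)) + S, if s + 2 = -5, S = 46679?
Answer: 46679 + 65*√513097/6 ≈ 54439.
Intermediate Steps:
s = -7 (s = -2 - 5 = -7)
k(a) = -35/6 (k(a) = -6 + 1/(-7 + 13) = -6 + 1/6 = -6 + ⅙ = -35/6)
N(g, B) = √(B² + g²)
N(k(-10), (113 - 33)*(-51 - 46)) + S = √(((113 - 33)*(-51 - 46))² + (-35/6)²) + 46679 = √((80*(-97))² + 1225/36) + 46679 = √((-7760)² + 1225/36) + 46679 = √(60217600 + 1225/36) + 46679 = √(2167834825/36) + 46679 = 65*√513097/6 + 46679 = 46679 + 65*√513097/6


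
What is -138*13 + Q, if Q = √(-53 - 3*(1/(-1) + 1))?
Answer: -1794 + I*√53 ≈ -1794.0 + 7.2801*I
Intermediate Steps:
Q = I*√53 (Q = √(-53 - 3*(-1 + 1)) = √(-53 - 3*0) = √(-53 + 0) = √(-53) = I*√53 ≈ 7.2801*I)
-138*13 + Q = -138*13 + I*√53 = -1794 + I*√53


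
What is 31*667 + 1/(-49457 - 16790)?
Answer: 1369789218/66247 ≈ 20677.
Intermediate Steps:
31*667 + 1/(-49457 - 16790) = 20677 + 1/(-66247) = 20677 - 1/66247 = 1369789218/66247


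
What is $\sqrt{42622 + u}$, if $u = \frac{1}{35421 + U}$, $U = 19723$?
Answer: $\frac{\sqrt{32401891586234}}{27572} \approx 206.45$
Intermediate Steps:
$u = \frac{1}{55144}$ ($u = \frac{1}{35421 + 19723} = \frac{1}{55144} \approx 1.8134 \cdot 10^{-5}$)
$\sqrt{42622 + u} = \sqrt{42622 + \frac{1}{55144}} = \sqrt{\frac{2350347569}{55144}} = \frac{\sqrt{32401891586234}}{27572}$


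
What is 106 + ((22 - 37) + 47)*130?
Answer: 4266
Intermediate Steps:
106 + ((22 - 37) + 47)*130 = 106 + (-15 + 47)*130 = 106 + 32*130 = 106 + 4160 = 4266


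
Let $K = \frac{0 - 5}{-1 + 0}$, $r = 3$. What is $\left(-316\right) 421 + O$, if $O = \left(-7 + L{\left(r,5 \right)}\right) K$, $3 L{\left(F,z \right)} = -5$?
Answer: $- \frac{399238}{3} \approx -1.3308 \cdot 10^{5}$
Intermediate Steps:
$L{\left(F,z \right)} = - \frac{5}{3}$ ($L{\left(F,z \right)} = \frac{1}{3} \left(-5\right) = - \frac{5}{3}$)
$K = 5$ ($K = - \frac{5}{-1} = \left(-5\right) \left(-1\right) = 5$)
$O = - \frac{130}{3}$ ($O = \left(-7 - \frac{5}{3}\right) 5 = \left(- \frac{26}{3}\right) 5 = - \frac{130}{3} \approx -43.333$)
$\left(-316\right) 421 + O = \left(-316\right) 421 - \frac{130}{3} = -133036 - \frac{130}{3} = - \frac{399238}{3}$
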